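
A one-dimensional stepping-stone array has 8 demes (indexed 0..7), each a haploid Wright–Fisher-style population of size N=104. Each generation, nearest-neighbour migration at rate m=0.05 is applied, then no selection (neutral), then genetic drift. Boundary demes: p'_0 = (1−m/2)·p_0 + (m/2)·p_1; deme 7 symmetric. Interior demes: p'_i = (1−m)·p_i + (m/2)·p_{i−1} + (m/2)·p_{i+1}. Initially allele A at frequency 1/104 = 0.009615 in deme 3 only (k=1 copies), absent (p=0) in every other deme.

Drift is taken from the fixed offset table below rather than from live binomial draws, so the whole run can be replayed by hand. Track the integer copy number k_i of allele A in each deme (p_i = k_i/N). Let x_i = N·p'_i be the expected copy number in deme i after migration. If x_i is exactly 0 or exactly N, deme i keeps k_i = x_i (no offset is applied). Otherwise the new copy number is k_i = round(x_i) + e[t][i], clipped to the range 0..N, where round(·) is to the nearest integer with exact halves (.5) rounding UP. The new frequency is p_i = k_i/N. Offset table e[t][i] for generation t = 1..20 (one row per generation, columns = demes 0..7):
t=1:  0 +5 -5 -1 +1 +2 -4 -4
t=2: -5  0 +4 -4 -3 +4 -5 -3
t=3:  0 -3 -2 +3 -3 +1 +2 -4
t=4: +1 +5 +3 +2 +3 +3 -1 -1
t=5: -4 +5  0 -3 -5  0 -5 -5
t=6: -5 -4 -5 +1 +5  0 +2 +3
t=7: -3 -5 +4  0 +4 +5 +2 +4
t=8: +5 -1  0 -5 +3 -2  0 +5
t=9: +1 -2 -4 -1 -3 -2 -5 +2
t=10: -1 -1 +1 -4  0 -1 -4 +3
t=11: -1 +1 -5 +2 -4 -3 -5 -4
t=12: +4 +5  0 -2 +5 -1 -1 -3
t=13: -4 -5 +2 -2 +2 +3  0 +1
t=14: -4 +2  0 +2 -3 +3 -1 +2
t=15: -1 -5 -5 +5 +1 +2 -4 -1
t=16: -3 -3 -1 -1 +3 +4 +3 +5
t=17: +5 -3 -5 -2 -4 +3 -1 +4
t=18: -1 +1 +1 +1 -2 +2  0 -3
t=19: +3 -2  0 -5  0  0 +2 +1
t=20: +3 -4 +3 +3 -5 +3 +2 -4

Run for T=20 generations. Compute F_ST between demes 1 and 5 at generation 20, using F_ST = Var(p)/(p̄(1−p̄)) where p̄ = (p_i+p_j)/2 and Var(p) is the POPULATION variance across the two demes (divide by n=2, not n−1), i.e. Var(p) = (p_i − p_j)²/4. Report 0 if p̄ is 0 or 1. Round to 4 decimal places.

t=0: k=[0 0 0 1 0 0 0 0]
t=1: x=[0.0000 0.0000 0.0250 0.9500 0.0250 0.0000 0.0000 0.0000] k=[0 0 0 0 1 0 0 0]
t=2: x=[0.0000 0.0000 0.0000 0.0250 0.9500 0.0250 0.0000 0.0000] k=[0 0 0 0 0 4 0 0]
t=3: x=[0.0000 0.0000 0.0000 0.0000 0.1000 3.8000 0.1000 0.0000] k=[0 0 0 0 0 5 2 0]
t=4: x=[0.0000 0.0000 0.0000 0.0000 0.1250 4.8000 2.0250 0.0500] k=[0 0 0 0 3 8 1 0]
t=5: x=[0.0000 0.0000 0.0000 0.0750 3.0500 7.7000 1.1500 0.0250] k=[0 0 0 0 0 8 0 0]
t=6: x=[0.0000 0.0000 0.0000 0.0000 0.2000 7.6000 0.2000 0.0000] k=[0 0 0 0 5 8 2 0]
t=7: x=[0.0000 0.0000 0.0000 0.1250 4.9500 7.7750 2.1000 0.0500] k=[0 0 0 0 9 13 4 4]
t=8: x=[0.0000 0.0000 0.0000 0.2250 8.8750 12.6750 4.2250 4.0000] k=[0 0 0 0 12 11 4 9]
t=9: x=[0.0000 0.0000 0.0000 0.3000 11.6750 10.8500 4.3000 8.8750] k=[0 0 0 0 9 9 0 11]
t=10: x=[0.0000 0.0000 0.0000 0.2250 8.7750 8.7750 0.5000 10.7250] k=[0 0 0 0 9 8 0 14]
t=11: x=[0.0000 0.0000 0.0000 0.2250 8.7500 7.8250 0.5500 13.6500] k=[0 0 0 2 5 5 0 10]
t=12: x=[0.0000 0.0000 0.0500 2.0250 4.9250 4.8750 0.3750 9.7500] k=[0 0 0 0 10 4 0 7]
t=13: x=[0.0000 0.0000 0.0000 0.2500 9.6000 4.0500 0.2750 6.8250] k=[0 0 0 0 12 7 0 8]
t=14: x=[0.0000 0.0000 0.0000 0.3000 11.5750 6.9500 0.3750 7.8000] k=[0 0 0 2 9 10 0 10]
t=15: x=[0.0000 0.0000 0.0500 2.1250 8.8500 9.7250 0.5000 9.7500] k=[0 0 0 7 10 12 0 9]
t=16: x=[0.0000 0.0000 0.1750 6.9000 9.9750 11.6500 0.5250 8.7750] k=[0 0 0 6 13 16 4 14]
t=17: x=[0.0000 0.0000 0.1500 6.0250 12.9000 15.6250 4.5500 13.7500] k=[0 0 0 4 9 19 4 18]
t=18: x=[0.0000 0.0000 0.1000 4.0250 9.1250 18.3750 4.7250 17.6500] k=[0 0 1 5 7 20 5 15]
t=19: x=[0.0000 0.0250 1.0750 4.9500 7.2750 19.3000 5.6250 14.7500] k=[0 0 1 0 7 19 8 16]
t=20: x=[0.0000 0.0250 0.9500 0.2000 7.1250 18.4250 8.4750 15.8000] k=[0 0 4 3 2 21 10 12]

0.1123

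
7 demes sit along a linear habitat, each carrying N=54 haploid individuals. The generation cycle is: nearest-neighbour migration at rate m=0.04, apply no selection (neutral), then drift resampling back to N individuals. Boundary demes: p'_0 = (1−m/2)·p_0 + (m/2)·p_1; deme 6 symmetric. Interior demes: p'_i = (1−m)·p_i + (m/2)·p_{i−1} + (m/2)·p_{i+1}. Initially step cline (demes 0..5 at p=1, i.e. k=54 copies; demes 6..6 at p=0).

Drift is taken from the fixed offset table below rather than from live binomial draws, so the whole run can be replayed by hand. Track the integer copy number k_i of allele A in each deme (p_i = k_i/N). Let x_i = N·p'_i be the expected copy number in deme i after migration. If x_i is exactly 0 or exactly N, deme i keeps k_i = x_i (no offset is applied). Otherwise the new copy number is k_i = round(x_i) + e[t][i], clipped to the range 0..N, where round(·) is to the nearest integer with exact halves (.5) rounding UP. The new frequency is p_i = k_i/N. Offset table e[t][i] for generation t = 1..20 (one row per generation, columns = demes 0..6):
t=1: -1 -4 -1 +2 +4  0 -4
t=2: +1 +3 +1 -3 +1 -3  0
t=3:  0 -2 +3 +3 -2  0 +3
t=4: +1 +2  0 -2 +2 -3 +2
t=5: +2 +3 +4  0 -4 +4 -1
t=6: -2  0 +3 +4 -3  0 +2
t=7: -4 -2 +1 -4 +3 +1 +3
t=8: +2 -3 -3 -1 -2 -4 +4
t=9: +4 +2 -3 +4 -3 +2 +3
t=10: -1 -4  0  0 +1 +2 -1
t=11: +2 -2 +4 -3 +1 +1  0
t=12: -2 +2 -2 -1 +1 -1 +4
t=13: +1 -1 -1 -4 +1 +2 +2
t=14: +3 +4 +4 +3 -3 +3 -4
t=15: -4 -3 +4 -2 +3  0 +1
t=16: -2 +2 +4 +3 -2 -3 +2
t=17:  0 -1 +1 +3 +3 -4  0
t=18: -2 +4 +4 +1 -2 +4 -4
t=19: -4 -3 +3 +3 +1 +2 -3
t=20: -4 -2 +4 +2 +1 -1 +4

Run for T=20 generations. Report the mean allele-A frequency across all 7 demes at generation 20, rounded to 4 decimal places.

0.8386

t=0: k=[54 54 54 54 54 54 0]
t=1: x=[54.0000 54.0000 54.0000 54.0000 54.0000 52.9200 1.0800] k=[54 54 54 54 54 53 0]
t=2: x=[54.0000 54.0000 54.0000 54.0000 53.9800 51.9600 1.0600] k=[54 54 54 54 54 49 1]
t=3: x=[54.0000 54.0000 54.0000 54.0000 53.9000 48.1400 1.9600] k=[54 54 54 54 52 48 5]
t=4: x=[54.0000 54.0000 54.0000 53.9600 51.9600 47.2200 5.8600] k=[54 54 54 52 54 44 8]
t=5: x=[54.0000 54.0000 53.9600 52.0800 53.7600 43.4800 8.7200] k=[54 54 54 52 50 47 8]
t=6: x=[54.0000 54.0000 53.9600 52.0000 49.9800 46.2800 8.7800] k=[54 54 54 54 47 46 11]
t=7: x=[54.0000 54.0000 54.0000 53.8600 47.1200 45.3200 11.7000] k=[54 54 54 50 50 46 15]
t=8: x=[54.0000 54.0000 53.9200 50.0800 49.9200 45.4600 15.6200] k=[54 54 51 49 48 41 20]
t=9: x=[54.0000 53.9400 51.0200 49.0200 47.8800 40.7200 20.4200] k=[54 54 48 53 45 43 23]
t=10: x=[54.0000 53.8800 48.2200 52.7400 45.1200 42.6400 23.4000] k=[54 50 48 53 46 45 22]
t=11: x=[53.9200 50.0400 48.1400 52.7600 46.1200 44.5600 22.4600] k=[54 48 52 50 47 46 22]
t=12: x=[53.8800 48.2000 51.8800 49.9800 47.0400 45.5400 22.4800] k=[52 50 50 49 48 45 26]
t=13: x=[51.9600 50.0400 49.9800 49.0000 47.9600 44.6800 26.3800] k=[53 49 49 45 49 47 28]
t=14: x=[52.9200 49.0800 48.9200 45.1600 48.8800 46.6600 28.3800] k=[54 53 53 48 46 50 24]
t=15: x=[53.9800 53.0200 52.9000 48.0600 46.1200 49.4000 24.5200] k=[50 50 54 46 49 49 26]
t=16: x=[50.0000 50.0800 53.7600 46.2200 48.9400 48.5400 26.4600] k=[48 52 54 49 47 46 28]
t=17: x=[48.0800 51.9600 53.8600 49.0600 47.0200 45.6600 28.3600] k=[48 51 54 52 50 42 28]
t=18: x=[48.0600 51.0000 53.9000 52.0000 49.8800 41.8800 28.2800] k=[46 54 54 53 48 46 24]
t=19: x=[46.1600 53.8400 53.9800 52.9200 48.0600 45.6000 24.4400] k=[42 51 54 54 49 48 21]
t=20: x=[42.1800 50.8800 53.9400 53.9000 49.0800 47.4800 21.5400] k=[38 49 54 54 50 46 26]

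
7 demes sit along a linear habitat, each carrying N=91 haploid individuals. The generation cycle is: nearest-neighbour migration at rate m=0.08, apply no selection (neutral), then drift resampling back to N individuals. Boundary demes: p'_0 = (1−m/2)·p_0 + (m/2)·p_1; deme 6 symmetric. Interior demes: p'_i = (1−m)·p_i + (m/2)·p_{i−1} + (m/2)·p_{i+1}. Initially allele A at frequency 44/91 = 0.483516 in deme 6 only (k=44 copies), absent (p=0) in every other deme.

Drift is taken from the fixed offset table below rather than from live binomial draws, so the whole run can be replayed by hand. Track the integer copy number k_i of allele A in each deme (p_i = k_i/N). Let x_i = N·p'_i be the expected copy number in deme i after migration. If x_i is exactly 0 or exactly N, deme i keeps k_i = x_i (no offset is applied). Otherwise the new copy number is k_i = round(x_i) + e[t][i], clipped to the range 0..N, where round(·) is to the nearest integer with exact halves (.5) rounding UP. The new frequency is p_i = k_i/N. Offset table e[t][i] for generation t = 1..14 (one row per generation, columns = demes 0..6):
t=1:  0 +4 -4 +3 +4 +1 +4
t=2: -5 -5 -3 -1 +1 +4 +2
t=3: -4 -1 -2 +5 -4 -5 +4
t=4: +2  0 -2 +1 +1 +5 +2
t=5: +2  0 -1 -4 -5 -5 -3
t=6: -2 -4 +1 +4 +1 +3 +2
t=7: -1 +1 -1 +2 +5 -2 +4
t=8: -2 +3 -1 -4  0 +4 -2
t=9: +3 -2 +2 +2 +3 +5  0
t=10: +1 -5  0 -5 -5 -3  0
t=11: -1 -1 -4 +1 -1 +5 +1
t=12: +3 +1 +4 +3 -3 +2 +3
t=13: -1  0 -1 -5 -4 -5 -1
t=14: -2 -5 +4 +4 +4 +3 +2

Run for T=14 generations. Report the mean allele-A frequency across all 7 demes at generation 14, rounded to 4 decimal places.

t=0: k=[0 0 0 0 0 0 44]
t=1: x=[0.0000 0.0000 0.0000 0.0000 0.0000 1.7600 42.2400] k=[0 0 0 0 0 3 46]
t=2: x=[0.0000 0.0000 0.0000 0.0000 0.1200 4.6000 44.2800] k=[0 0 0 0 1 9 46]
t=3: x=[0.0000 0.0000 0.0000 0.0400 1.2800 10.1600 44.5200] k=[0 0 0 5 0 5 49]
t=4: x=[0.0000 0.0000 0.2000 4.6000 0.4000 6.5600 47.2400] k=[0 0 0 6 1 12 49]
t=5: x=[0.0000 0.0000 0.2400 5.5600 1.6400 13.0400 47.5200] k=[0 0 0 2 0 8 45]
t=6: x=[0.0000 0.0000 0.0800 1.8400 0.4000 9.1600 43.5200] k=[0 0 1 6 1 12 46]
t=7: x=[0.0000 0.0400 1.1600 5.6000 1.6400 12.9200 44.6400] k=[0 1 0 8 7 11 49]
t=8: x=[0.0400 0.9200 0.3600 7.6400 7.2000 12.3600 47.4800] k=[0 4 0 4 7 16 45]
t=9: x=[0.1600 3.6800 0.3200 3.9600 7.2400 16.8000 43.8400] k=[3 2 2 6 10 22 44]
t=10: x=[2.9600 2.0400 2.1600 6.0000 10.3200 22.4000 43.1200] k=[4 0 2 1 5 19 43]
t=11: x=[3.8400 0.2400 1.8800 1.2000 5.4000 19.4000 42.0400] k=[3 0 0 2 4 24 43]
t=12: x=[2.8800 0.1200 0.0800 2.0000 4.7200 23.9600 42.2400] k=[6 1 4 5 2 26 45]
t=13: x=[5.8000 1.3200 3.9200 4.8400 3.0800 25.8000 44.2400] k=[5 1 3 0 0 21 43]
t=14: x=[4.8400 1.2400 2.8000 0.1200 0.8400 21.0400 42.1200] k=[3 0 7 4 5 24 44]

0.1366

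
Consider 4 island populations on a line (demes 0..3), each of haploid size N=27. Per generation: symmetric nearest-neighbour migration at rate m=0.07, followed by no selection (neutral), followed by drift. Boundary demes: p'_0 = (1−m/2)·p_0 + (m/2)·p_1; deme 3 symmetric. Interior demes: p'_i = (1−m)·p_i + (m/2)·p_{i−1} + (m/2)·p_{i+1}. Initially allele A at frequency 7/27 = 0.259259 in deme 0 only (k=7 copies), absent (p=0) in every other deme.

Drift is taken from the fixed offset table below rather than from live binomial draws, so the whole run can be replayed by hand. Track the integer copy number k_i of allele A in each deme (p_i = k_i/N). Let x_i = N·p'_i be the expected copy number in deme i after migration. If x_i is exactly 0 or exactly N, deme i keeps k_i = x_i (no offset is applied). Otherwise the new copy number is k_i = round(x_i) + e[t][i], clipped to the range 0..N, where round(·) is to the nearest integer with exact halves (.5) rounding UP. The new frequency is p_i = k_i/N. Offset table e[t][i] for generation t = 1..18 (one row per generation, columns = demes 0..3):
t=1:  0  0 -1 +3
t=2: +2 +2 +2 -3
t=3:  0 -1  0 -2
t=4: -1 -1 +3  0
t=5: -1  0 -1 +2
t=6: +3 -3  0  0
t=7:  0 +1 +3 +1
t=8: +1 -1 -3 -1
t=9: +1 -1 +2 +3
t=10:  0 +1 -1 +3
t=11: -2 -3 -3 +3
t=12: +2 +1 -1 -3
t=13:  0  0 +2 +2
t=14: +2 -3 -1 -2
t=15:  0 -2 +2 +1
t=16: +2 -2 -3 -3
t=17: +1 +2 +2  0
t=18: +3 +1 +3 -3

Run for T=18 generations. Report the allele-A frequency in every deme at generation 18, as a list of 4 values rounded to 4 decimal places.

t=0: k=[7 0 0 0]
t=1: x=[6.7550 0.2450 0.0000 0.0000] k=[7 0 0 0]
t=2: x=[6.7550 0.2450 0.0000 0.0000] k=[9 2 0 0]
t=3: x=[8.7550 2.1750 0.0700 0.0000] k=[9 1 0 0]
t=4: x=[8.7200 1.2450 0.0350 0.0000] k=[8 0 3 0]
t=5: x=[7.7200 0.3850 2.7900 0.1050] k=[7 0 2 2]
t=6: x=[6.7550 0.3150 1.9300 2.0000] k=[10 0 2 2]
t=7: x=[9.6500 0.4200 1.9300 2.0000] k=[10 1 5 3]
t=8: x=[9.6850 1.4550 4.7900 3.0700] k=[11 0 2 2]
t=9: x=[10.6150 0.4550 1.9300 2.0000] k=[12 0 4 5]
t=10: x=[11.5800 0.5600 3.8950 4.9650] k=[12 2 3 8]
t=11: x=[11.6500 2.3850 3.1400 7.8250] k=[10 0 0 11]
t=12: x=[9.6500 0.3500 0.3850 10.6150] k=[12 1 0 8]
t=13: x=[11.6150 1.3500 0.3150 7.7200] k=[12 1 2 10]
t=14: x=[11.6150 1.4200 2.2450 9.7200] k=[14 0 1 8]
t=15: x=[13.5100 0.5250 1.2100 7.7550] k=[14 0 3 9]
t=16: x=[13.5100 0.5950 3.1050 8.7900] k=[16 0 0 6]
t=17: x=[15.4400 0.5600 0.2100 5.7900] k=[16 3 2 6]
t=18: x=[15.5450 3.4200 2.1750 5.8600] k=[19 4 5 3]

[0.7037, 0.1481, 0.1852, 0.1111]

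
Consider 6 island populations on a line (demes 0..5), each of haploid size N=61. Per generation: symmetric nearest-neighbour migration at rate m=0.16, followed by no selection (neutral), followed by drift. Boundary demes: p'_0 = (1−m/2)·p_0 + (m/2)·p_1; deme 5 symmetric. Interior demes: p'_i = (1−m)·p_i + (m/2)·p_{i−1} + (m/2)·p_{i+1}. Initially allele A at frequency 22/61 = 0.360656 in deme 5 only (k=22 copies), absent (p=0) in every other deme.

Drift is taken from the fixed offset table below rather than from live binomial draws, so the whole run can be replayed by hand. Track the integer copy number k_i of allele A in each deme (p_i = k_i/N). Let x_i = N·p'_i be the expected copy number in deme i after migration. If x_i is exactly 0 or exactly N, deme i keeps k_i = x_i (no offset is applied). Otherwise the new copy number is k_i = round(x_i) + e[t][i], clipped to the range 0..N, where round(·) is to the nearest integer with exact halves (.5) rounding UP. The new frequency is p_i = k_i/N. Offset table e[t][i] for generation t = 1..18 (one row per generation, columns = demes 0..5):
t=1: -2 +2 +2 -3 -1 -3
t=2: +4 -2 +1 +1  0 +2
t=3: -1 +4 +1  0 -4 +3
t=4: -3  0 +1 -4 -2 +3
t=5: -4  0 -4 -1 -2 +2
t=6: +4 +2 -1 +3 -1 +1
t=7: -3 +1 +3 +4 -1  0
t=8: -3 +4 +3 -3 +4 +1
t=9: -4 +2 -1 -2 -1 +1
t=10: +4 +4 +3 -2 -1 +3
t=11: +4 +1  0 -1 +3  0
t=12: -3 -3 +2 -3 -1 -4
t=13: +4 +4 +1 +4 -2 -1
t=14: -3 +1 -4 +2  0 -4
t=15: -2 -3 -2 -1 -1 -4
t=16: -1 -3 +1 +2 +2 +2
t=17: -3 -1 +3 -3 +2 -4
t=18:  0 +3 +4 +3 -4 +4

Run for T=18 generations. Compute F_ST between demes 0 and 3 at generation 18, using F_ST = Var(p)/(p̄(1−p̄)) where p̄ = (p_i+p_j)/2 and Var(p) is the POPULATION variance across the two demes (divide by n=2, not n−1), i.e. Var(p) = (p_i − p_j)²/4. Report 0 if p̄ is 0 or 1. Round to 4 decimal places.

t=0: k=[0 0 0 0 0 22]
t=1: x=[0.0000 0.0000 0.0000 0.0000 1.7600 20.2400] k=[0 0 0 0 1 17]
t=2: x=[0.0000 0.0000 0.0000 0.0800 2.2000 15.7200] k=[0 0 0 1 2 18]
t=3: x=[0.0000 0.0000 0.0800 1.0000 3.2000 16.7200] k=[0 0 1 1 0 20]
t=4: x=[0.0000 0.0800 0.9200 0.9200 1.6800 18.4000] k=[0 0 2 0 0 21]
t=5: x=[0.0000 0.1600 1.6800 0.1600 1.6800 19.3200] k=[0 0 0 0 0 21]
t=6: x=[0.0000 0.0000 0.0000 0.0000 1.6800 19.3200] k=[0 0 0 0 1 20]
t=7: x=[0.0000 0.0000 0.0000 0.0800 2.4400 18.4800] k=[0 0 0 4 1 18]
t=8: x=[0.0000 0.0000 0.3200 3.4400 2.6000 16.6400] k=[0 0 3 0 7 18]
t=9: x=[0.0000 0.2400 2.5200 0.8000 7.3200 17.1200] k=[0 2 2 0 6 18]
t=10: x=[0.1600 1.8400 1.8400 0.6400 6.4800 17.0400] k=[4 6 5 0 5 20]
t=11: x=[4.1600 5.7600 4.6800 0.8000 5.8000 18.8000] k=[8 7 5 0 9 19]
t=12: x=[7.9200 6.9200 4.7600 1.1200 9.0800 18.2000] k=[5 4 7 0 8 14]
t=13: x=[4.9200 4.3200 6.2000 1.2000 7.8400 13.5200] k=[9 8 7 5 6 13]
t=14: x=[8.9200 8.0000 6.9200 5.2400 6.4800 12.4400] k=[6 9 3 7 6 8]
t=15: x=[6.2400 8.2800 3.8000 6.6000 6.2400 7.8400] k=[4 5 2 6 5 4]
t=16: x=[4.0800 4.6800 2.5600 5.6000 5.0000 4.0800] k=[3 2 4 8 7 6]
t=17: x=[2.9200 2.2400 4.1600 7.6000 7.0000 6.0800] k=[0 1 7 5 9 2]
t=18: x=[0.0800 1.4000 6.3600 5.4800 8.1200 2.5600] k=[0 4 10 8 4 7]

0.0702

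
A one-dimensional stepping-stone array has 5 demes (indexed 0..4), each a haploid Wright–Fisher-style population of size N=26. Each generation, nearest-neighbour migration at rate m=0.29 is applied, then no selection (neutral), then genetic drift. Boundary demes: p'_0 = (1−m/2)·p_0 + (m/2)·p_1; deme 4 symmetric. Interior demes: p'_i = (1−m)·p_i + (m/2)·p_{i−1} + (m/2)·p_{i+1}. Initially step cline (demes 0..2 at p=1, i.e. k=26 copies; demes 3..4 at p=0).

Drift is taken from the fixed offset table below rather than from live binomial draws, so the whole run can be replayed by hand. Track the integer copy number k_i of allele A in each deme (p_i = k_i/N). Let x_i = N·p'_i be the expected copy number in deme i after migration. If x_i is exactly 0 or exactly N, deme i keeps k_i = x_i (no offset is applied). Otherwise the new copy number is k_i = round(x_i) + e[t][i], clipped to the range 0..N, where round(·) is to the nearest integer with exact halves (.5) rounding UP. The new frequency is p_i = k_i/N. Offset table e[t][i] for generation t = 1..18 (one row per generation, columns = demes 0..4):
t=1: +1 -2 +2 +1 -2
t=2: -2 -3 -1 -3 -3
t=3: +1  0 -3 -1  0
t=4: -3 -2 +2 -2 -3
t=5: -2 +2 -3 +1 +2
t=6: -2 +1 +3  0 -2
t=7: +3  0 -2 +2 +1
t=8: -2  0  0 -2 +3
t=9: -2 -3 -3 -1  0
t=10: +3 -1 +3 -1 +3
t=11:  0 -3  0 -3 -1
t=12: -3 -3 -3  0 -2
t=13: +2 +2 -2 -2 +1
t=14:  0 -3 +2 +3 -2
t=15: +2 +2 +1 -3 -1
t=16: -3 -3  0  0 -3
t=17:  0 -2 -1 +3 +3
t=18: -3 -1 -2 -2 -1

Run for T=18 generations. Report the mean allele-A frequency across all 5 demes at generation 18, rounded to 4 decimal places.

t=0: k=[26 26 26 0 0]
t=1: x=[26.0000 26.0000 22.2300 3.7700 0.0000] k=[26 26 24 5 0]
t=2: x=[26.0000 25.7100 21.5350 7.0300 0.7250] k=[26 23 21 4 0]
t=3: x=[25.5650 23.1450 18.8250 5.8850 0.5800] k=[26 23 16 5 1]
t=4: x=[25.5650 22.4200 15.4200 6.0150 1.5800] k=[23 20 17 4 0]
t=5: x=[22.5650 20.0000 15.5500 5.3050 0.5800] k=[21 22 13 6 3]
t=6: x=[21.1450 20.5500 13.2900 6.5800 3.4350] k=[19 22 16 7 1]
t=7: x=[19.4350 20.6950 15.5650 7.4350 1.8700] k=[22 21 14 9 3]
t=8: x=[21.8550 20.1300 14.2900 8.8550 3.8700] k=[20 20 14 7 7]
t=9: x=[20.0000 19.1300 13.8550 8.0150 7.0000] k=[18 16 11 7 7]
t=10: x=[17.7100 15.5650 11.1450 7.5800 7.0000] k=[21 15 14 7 10]
t=11: x=[20.1300 15.7250 13.1300 8.4500 9.5650] k=[20 13 13 5 9]
t=12: x=[18.9850 14.0150 11.8400 6.7400 8.4200] k=[16 11 9 7 6]
t=13: x=[15.2750 11.4350 9.0000 7.1450 6.1450] k=[17 13 7 5 7]
t=14: x=[16.4200 12.7100 7.5800 5.5800 6.7100] k=[16 10 10 9 5]
t=15: x=[15.1300 10.8700 9.8550 8.5650 5.5800] k=[17 13 11 6 5]
t=16: x=[16.4200 13.2900 10.5650 6.5800 5.1450] k=[13 10 11 7 2]
t=17: x=[12.5650 10.5800 10.2750 6.8550 2.7250] k=[13 9 9 10 6]
t=18: x=[12.4200 9.5800 9.1450 9.2750 6.5800] k=[9 9 7 7 6]

0.2923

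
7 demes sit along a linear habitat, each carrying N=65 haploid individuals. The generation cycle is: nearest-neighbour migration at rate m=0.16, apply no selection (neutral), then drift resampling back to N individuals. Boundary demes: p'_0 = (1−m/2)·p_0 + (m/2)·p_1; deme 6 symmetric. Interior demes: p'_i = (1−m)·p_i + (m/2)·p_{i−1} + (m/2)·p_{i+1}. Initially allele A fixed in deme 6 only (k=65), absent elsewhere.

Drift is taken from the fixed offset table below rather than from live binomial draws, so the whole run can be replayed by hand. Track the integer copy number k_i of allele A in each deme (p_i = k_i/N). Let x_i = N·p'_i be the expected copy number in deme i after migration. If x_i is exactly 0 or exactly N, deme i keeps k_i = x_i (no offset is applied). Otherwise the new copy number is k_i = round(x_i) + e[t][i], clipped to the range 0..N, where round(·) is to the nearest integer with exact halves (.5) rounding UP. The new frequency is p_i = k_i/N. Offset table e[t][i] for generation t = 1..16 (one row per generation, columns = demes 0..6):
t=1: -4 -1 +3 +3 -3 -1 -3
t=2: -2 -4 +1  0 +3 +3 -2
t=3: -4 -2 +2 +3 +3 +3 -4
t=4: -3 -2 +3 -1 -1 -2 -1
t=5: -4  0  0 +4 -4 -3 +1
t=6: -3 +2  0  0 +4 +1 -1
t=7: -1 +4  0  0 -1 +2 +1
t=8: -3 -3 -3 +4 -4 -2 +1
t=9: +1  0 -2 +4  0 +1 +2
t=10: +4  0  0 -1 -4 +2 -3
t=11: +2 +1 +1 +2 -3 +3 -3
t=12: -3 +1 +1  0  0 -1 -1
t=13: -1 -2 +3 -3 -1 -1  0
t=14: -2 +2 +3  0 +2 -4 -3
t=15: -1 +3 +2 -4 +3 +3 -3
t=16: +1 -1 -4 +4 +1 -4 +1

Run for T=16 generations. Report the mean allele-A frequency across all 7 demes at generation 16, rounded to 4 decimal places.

t=0: k=[0 0 0 0 0 0 65]
t=1: x=[0.0000 0.0000 0.0000 0.0000 0.0000 5.2000 59.8000] k=[0 0 0 0 0 4 57]
t=2: x=[0.0000 0.0000 0.0000 0.0000 0.3200 7.9200 52.7600] k=[0 0 0 0 3 11 51]
t=3: x=[0.0000 0.0000 0.0000 0.2400 3.4000 13.5600 47.8000] k=[0 0 0 3 6 17 44]
t=4: x=[0.0000 0.0000 0.2400 3.0000 6.6400 18.2800 41.8400] k=[0 0 3 2 6 16 41]
t=5: x=[0.0000 0.2400 2.6800 2.4000 6.4800 17.2000 39.0000] k=[0 0 3 6 2 14 40]
t=6: x=[0.0000 0.2400 3.0000 5.4400 3.2800 15.1200 37.9200] k=[0 2 3 5 7 16 37]
t=7: x=[0.1600 1.9200 3.0800 5.0000 7.5600 16.9600 35.3200] k=[0 6 3 5 7 19 36]
t=8: x=[0.4800 5.2800 3.4000 5.0000 7.8000 19.4000 34.6400] k=[0 2 0 9 4 17 36]
t=9: x=[0.1600 1.6800 0.8800 7.8800 5.4400 17.4800 34.4800] k=[1 2 0 12 5 18 36]
t=10: x=[1.0800 1.7600 1.1200 10.4800 6.6000 18.4000 34.5600] k=[5 2 1 9 3 20 32]
t=11: x=[4.7600 2.1600 1.7200 7.8800 4.8400 19.6000 31.0400] k=[7 3 3 10 2 23 28]
t=12: x=[6.6800 3.3200 3.5600 8.8000 4.3200 21.7200 27.6000] k=[4 4 5 9 4 21 27]
t=13: x=[4.0000 4.0800 5.2400 8.2800 5.7600 20.1200 26.5200] k=[3 2 8 5 5 19 27]
t=14: x=[2.9200 2.5600 7.2800 5.2400 6.1200 18.5200 26.3600] k=[1 5 10 5 8 15 23]
t=15: x=[1.3200 5.0800 9.2000 5.6400 8.3200 15.0800 22.3600] k=[0 8 11 2 11 18 19]
t=16: x=[0.6400 7.6000 10.0400 3.4400 10.8400 17.5200 18.9200] k=[2 7 6 7 12 14 20]

0.1495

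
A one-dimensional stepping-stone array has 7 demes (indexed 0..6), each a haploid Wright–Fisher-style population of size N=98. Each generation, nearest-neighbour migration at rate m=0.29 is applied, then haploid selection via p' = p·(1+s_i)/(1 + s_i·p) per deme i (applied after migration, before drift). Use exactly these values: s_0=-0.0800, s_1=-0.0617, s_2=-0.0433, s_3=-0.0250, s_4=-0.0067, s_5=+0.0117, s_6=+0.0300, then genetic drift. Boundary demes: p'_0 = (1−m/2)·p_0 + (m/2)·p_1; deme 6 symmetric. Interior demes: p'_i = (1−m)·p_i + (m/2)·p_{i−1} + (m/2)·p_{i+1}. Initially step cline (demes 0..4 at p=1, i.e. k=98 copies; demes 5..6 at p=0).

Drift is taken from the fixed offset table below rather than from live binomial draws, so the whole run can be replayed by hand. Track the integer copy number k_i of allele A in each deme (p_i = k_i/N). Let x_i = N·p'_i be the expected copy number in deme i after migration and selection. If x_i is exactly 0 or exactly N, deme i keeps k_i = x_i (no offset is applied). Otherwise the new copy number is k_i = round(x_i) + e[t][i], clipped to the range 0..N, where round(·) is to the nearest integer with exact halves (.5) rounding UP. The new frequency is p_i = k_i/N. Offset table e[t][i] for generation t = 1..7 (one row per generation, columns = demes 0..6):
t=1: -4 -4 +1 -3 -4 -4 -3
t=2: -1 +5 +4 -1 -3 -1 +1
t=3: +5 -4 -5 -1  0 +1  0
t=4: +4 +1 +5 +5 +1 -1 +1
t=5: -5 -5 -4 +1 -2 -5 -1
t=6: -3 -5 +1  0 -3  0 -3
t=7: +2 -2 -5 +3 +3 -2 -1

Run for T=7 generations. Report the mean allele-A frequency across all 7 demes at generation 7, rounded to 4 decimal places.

0.6531

t=0: k=[98 98 98 98 98 0 0]
t=1: x=[98.0000 98.0000 98.0000 98.0000 83.7081 14.3519 0.0000] k=[98 98 98 98 80 10 0]
t=2: x=[98.0000 98.0000 98.0000 95.3249 72.3328 18.8766 1.4928] k=[98 98 98 94 69 18 2]
t=3: x=[98.0000 98.0000 97.3939 90.7877 65.0832 23.2808 4.4437] k=[98 98 92 90 65 24 4]
t=4: x=[98.0000 97.0733 92.3488 86.4087 62.5280 27.2734 7.0920] k=[98 98 97 91 64 26 8]
t=5: x=[98.0000 97.8455 96.1984 87.7244 62.2525 29.1376 10.8929] k=[98 93 92 89 60 24 10]
t=6: x=[97.2125 93.3033 91.4444 84.9462 58.8270 27.4191 12.3454] k=[94 88 92 85 56 27 9]
t=7: x=[92.7293 88.9398 90.0890 81.4649 55.8386 28.8311 11.9159] k=[95 87 85 84 59 27 11]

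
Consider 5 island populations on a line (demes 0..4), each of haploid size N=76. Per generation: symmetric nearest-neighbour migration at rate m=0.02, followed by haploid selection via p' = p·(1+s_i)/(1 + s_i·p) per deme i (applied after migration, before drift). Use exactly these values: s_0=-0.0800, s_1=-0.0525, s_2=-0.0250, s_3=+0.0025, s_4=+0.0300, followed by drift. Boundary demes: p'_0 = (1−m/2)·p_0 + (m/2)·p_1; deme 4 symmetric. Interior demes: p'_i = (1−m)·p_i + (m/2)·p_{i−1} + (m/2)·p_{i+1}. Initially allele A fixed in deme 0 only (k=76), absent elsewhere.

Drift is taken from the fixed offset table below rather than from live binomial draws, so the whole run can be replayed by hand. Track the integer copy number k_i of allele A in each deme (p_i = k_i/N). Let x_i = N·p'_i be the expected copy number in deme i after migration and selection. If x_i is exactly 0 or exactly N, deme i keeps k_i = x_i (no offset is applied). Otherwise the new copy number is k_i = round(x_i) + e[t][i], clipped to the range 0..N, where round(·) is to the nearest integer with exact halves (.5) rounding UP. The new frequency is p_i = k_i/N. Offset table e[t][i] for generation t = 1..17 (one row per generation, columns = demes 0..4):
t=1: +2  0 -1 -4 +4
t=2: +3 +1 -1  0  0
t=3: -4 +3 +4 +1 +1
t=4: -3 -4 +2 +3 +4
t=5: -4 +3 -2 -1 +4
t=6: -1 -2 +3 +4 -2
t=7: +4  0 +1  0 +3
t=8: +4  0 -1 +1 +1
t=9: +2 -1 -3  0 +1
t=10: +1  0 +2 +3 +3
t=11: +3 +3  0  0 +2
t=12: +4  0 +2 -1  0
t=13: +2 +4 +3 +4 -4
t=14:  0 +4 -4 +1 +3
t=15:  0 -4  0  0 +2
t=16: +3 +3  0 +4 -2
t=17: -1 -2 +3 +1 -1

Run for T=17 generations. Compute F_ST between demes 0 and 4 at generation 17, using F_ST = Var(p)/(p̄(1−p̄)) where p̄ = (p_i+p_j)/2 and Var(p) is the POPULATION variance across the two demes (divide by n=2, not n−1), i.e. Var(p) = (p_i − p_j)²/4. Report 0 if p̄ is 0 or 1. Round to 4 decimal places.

t=0: k=[76 0 0 0 0]
t=1: x=[75.1746 0.7205 0.0000 0.0000 0.0000] k=[76 1 0 0 0]
t=2: x=[75.1855 1.6506 0.0098 0.0000 0.0000] k=[76 3 0 0 0]
t=3: x=[75.2072 3.5147 0.0293 0.0000 0.0000] k=[71 7 4 0 0]
t=4: x=[69.9089 7.2486 3.8954 0.0401 0.0000] k=[67 3 6 3 0]
t=5: x=[65.6361 3.4862 5.8028 3.0072 0.0309] k=[62 6 4 2 4]
t=6: x=[60.4332 6.2248 3.9051 2.0450 4.0930] k=[59 4 7 6 2]
t=7: x=[57.2994 4.3533 6.8016 5.9837 2.0995] k=[61 4 8 6 5]
t=8: x=[59.3723 4.3819 7.7618 6.0238 5.1501] k=[63 4 7 7 6]
t=9: x=[61.4544 4.3915 6.8114 7.0059 6.1756] k=[63 3 4 7 7]
t=10: x=[61.4439 3.4290 3.9247 6.9858 7.1901] k=[62 3 6 10 10]
t=11: x=[60.4017 3.4385 5.8714 9.9816 10.2595] k=[63 6 6 10 12]
t=12: x=[61.4755 6.2535 5.9007 10.0017 12.2813] k=[65 6 8 9 12]
t=13: x=[63.5670 6.2917 7.8108 9.0399 12.2711] k=[66 10 11 13 8]
t=14: x=[64.6588 10.0887 10.7738 12.9568 8.2652] k=[65 14 7 14 11]
t=15: x=[63.6517 13.8198 6.9779 13.9284 11.3116] k=[64 10 7 14 13]
t=16: x=[62.5624 10.0311 6.9387 13.9484 13.3318] k=[66 13 7 18 11]
t=17: x=[64.6906 12.8827 7.0073 17.8541 11.3525] k=[64 11 10 19 10]

0.5052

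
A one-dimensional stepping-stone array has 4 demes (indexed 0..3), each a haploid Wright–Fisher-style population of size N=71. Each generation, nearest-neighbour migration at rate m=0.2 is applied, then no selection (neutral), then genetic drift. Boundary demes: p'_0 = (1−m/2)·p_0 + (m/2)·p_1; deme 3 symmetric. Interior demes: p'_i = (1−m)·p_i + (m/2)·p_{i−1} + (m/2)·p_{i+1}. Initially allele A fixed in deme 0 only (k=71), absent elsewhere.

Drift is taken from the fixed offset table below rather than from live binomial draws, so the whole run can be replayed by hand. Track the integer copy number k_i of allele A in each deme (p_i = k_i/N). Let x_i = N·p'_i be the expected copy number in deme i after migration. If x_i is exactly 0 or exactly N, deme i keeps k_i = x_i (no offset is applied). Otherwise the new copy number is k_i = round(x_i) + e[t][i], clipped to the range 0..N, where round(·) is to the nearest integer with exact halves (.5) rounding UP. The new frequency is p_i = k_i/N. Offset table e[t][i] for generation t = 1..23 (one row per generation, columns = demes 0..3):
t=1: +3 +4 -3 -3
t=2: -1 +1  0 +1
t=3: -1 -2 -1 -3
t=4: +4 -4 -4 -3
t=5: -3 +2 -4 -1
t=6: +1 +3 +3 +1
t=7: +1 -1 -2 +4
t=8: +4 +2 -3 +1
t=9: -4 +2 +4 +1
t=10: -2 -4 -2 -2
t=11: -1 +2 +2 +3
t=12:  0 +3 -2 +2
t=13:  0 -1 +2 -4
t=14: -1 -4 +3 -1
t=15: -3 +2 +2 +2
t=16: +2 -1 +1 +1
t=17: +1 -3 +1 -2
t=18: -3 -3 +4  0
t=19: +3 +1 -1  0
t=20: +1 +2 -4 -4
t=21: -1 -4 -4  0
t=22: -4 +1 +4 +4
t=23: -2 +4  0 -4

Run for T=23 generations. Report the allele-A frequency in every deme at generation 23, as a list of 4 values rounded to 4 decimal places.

[0.2817, 0.3521, 0.2394, 0.1408]

t=0: k=[71 0 0 0]
t=1: x=[63.9000 7.1000 0.0000 0.0000] k=[67 11 0 0]
t=2: x=[61.4000 15.5000 1.1000 0.0000] k=[60 17 1 0]
t=3: x=[55.7000 19.7000 2.5000 0.1000] k=[55 18 2 0]
t=4: x=[51.3000 20.1000 3.4000 0.2000] k=[55 16 0 0]
t=5: x=[51.1000 18.3000 1.6000 0.0000] k=[48 20 0 0]
t=6: x=[45.2000 20.8000 2.0000 0.0000] k=[46 24 5 0]
t=7: x=[43.8000 24.3000 6.4000 0.5000] k=[45 23 4 5]
t=8: x=[42.8000 23.3000 6.0000 4.9000] k=[47 25 3 6]
t=9: x=[44.8000 25.0000 5.5000 5.7000] k=[41 27 10 7]
t=10: x=[39.6000 26.7000 11.4000 7.3000] k=[38 23 9 5]
t=11: x=[36.5000 23.1000 10.0000 5.4000] k=[36 25 12 8]
t=12: x=[34.9000 24.8000 12.9000 8.4000] k=[35 28 11 10]
t=13: x=[34.3000 27.0000 12.6000 10.1000] k=[34 26 15 6]
t=14: x=[33.2000 25.7000 15.2000 6.9000] k=[32 22 18 6]
t=15: x=[31.0000 22.6000 17.2000 7.2000] k=[28 25 19 9]
t=16: x=[27.7000 24.7000 18.6000 10.0000] k=[30 24 20 11]
t=17: x=[29.4000 24.2000 19.5000 11.9000] k=[30 21 21 10]
t=18: x=[29.1000 21.9000 19.9000 11.1000] k=[26 19 24 11]
t=19: x=[25.3000 20.2000 22.2000 12.3000] k=[28 21 21 12]
t=20: x=[27.3000 21.7000 20.1000 12.9000] k=[28 24 16 9]
t=21: x=[27.6000 23.6000 16.1000 9.7000] k=[27 20 12 10]
t=22: x=[26.3000 19.9000 12.6000 10.2000] k=[22 21 17 14]
t=23: x=[21.9000 20.7000 17.1000 14.3000] k=[20 25 17 10]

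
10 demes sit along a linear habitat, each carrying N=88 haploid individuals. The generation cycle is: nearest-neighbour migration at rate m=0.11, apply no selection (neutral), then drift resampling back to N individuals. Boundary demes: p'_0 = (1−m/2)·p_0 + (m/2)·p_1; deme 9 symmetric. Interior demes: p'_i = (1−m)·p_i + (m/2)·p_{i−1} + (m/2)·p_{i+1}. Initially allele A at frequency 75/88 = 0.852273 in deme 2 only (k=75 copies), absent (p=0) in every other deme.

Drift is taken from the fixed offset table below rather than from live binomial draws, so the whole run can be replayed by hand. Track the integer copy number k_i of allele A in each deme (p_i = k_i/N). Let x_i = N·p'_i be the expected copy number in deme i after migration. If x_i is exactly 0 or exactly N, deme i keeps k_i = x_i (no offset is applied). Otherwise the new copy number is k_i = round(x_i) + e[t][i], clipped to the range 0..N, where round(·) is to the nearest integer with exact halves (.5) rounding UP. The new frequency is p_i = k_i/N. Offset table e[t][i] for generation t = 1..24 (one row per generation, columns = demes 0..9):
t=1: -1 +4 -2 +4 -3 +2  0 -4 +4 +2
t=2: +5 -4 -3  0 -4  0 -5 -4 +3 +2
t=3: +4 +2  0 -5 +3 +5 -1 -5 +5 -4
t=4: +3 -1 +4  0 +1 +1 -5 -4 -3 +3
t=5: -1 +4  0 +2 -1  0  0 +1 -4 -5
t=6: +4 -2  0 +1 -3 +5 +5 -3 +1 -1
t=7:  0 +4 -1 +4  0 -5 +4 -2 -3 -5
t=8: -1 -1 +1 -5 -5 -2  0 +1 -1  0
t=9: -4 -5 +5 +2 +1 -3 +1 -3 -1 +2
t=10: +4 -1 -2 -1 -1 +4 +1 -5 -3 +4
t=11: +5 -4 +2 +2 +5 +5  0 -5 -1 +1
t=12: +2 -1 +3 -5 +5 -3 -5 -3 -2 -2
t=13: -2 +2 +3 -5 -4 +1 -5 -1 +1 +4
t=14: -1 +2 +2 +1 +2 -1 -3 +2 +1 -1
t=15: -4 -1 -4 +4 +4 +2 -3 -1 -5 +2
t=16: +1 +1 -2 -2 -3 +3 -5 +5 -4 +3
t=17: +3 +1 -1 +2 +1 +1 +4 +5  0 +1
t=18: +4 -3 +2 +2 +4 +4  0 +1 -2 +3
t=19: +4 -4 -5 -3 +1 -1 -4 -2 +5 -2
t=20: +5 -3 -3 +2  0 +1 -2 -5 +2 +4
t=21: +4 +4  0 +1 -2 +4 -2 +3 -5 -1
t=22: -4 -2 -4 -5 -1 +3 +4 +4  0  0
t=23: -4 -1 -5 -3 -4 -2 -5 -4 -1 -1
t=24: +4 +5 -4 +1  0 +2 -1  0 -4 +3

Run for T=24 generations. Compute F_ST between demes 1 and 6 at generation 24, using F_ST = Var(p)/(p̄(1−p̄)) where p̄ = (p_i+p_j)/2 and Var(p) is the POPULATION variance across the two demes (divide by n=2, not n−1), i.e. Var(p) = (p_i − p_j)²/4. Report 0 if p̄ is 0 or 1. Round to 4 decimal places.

t=0: k=[0 0 75 0 0 0 0 0 0 0]
t=1: x=[0.0000 4.1250 66.7500 4.1250 0.0000 0.0000 0.0000 0.0000 0.0000 0.0000] k=[0 8 65 8 0 0 0 0 0 0]
t=2: x=[0.4400 10.6950 58.7300 10.6950 0.4400 0.0000 0.0000 0.0000 0.0000 0.0000] k=[5 7 56 11 0 0 0 0 0 0]
t=3: x=[5.1100 9.5850 50.8300 12.8700 0.6050 0.0000 0.0000 0.0000 0.0000 0.0000] k=[9 12 51 8 4 0 0 0 0 0]
t=4: x=[9.1650 13.9800 46.4900 10.1450 4.0000 0.2200 0.0000 0.0000 0.0000 0.0000] k=[12 13 50 10 5 1 0 0 0 0]
t=5: x=[12.0550 14.9800 45.7650 11.9250 5.0550 1.1650 0.0550 0.0000 0.0000 0.0000] k=[11 19 46 14 4 1 0 0 0 0]
t=6: x=[11.4400 20.0450 42.7550 15.2100 4.3850 1.1100 0.0550 0.0000 0.0000 0.0000] k=[15 18 43 16 1 6 5 0 0 0]
t=7: x=[15.1650 19.2100 40.1400 16.6600 2.1000 5.6700 4.7800 0.2750 0.0000 0.0000] k=[15 23 39 21 2 1 9 0 0 0]
t=8: x=[15.4400 23.4400 37.1300 20.9450 2.9900 1.4950 8.0650 0.4950 0.0000 0.0000] k=[14 22 38 16 0 0 8 1 0 0]
t=9: x=[14.4400 22.4400 35.9100 16.3300 0.8800 0.4400 7.1750 1.3300 0.0550 0.0000] k=[10 17 41 18 2 0 8 0 0 0]
t=10: x=[10.3850 17.9350 38.4150 18.3850 2.7700 0.5500 7.1200 0.4400 0.0000 0.0000] k=[14 17 36 17 2 5 8 0 0 0]
t=11: x=[14.1650 17.8800 33.9100 17.2200 2.9900 5.0000 7.3950 0.4400 0.0000 0.0000] k=[19 14 36 19 8 10 7 0 0 0]
t=12: x=[18.7250 15.4850 33.8550 19.3300 8.7150 9.7250 6.7800 0.3850 0.0000 0.0000] k=[21 14 37 14 14 7 2 0 0 0]
t=13: x=[20.6150 15.6500 34.4700 15.2650 13.6150 7.1100 2.1650 0.1100 0.0000 0.0000] k=[19 18 37 10 10 8 0 0 0 0]
t=14: x=[18.9450 19.1000 34.4700 11.4850 9.8900 7.6700 0.4400 0.0000 0.0000 0.0000] k=[18 21 36 12 12 7 0 0 0 0]
t=15: x=[18.1650 21.6600 33.8550 13.3200 11.7250 6.8900 0.3850 0.0000 0.0000 0.0000] k=[14 21 30 17 16 9 0 0 0 0]
t=16: x=[14.3850 21.1100 28.7900 17.6600 15.6700 8.8900 0.4950 0.0000 0.0000 0.0000] k=[15 22 27 16 13 12 0 0 0 0]
t=17: x=[15.3850 21.8900 26.1200 16.4400 13.1100 11.3950 0.6600 0.0000 0.0000 0.0000] k=[18 23 25 18 14 12 5 0 0 0]
t=18: x=[18.2750 22.8350 24.5050 18.1650 14.1100 11.7250 5.1100 0.2750 0.0000 0.0000] k=[22 20 27 20 18 16 5 1 0 0]
t=19: x=[21.8900 20.4950 26.2300 20.2750 18.0000 15.5050 5.3850 1.1650 0.0550 0.0000] k=[26 16 21 17 19 15 1 0 5 0]
t=20: x=[25.4500 16.8250 20.5050 17.3300 18.6700 14.4500 1.7150 0.3300 4.4500 0.2750] k=[30 14 18 19 19 15 0 0 6 4]
t=21: x=[29.1200 15.1000 17.8350 18.9450 18.7800 14.3950 0.8250 0.3300 5.5600 4.1100] k=[33 19 18 20 17 18 0 3 1 3]
t=22: x=[32.2300 19.7150 18.1650 19.7250 17.2200 16.9550 1.1550 2.7250 1.2200 2.8900] k=[28 18 14 15 16 20 5 7 1 3]
t=23: x=[27.4500 18.3300 14.2750 15.0000 16.1650 18.9550 5.9350 6.5600 1.4400 2.8900] k=[23 17 9 12 12 17 1 3 0 2]
t=24: x=[22.6700 16.8900 9.6050 11.8350 12.2750 15.8450 1.9900 2.7250 0.2750 1.8900] k=[27 22 6 13 12 18 1 3 0 5]

0.1253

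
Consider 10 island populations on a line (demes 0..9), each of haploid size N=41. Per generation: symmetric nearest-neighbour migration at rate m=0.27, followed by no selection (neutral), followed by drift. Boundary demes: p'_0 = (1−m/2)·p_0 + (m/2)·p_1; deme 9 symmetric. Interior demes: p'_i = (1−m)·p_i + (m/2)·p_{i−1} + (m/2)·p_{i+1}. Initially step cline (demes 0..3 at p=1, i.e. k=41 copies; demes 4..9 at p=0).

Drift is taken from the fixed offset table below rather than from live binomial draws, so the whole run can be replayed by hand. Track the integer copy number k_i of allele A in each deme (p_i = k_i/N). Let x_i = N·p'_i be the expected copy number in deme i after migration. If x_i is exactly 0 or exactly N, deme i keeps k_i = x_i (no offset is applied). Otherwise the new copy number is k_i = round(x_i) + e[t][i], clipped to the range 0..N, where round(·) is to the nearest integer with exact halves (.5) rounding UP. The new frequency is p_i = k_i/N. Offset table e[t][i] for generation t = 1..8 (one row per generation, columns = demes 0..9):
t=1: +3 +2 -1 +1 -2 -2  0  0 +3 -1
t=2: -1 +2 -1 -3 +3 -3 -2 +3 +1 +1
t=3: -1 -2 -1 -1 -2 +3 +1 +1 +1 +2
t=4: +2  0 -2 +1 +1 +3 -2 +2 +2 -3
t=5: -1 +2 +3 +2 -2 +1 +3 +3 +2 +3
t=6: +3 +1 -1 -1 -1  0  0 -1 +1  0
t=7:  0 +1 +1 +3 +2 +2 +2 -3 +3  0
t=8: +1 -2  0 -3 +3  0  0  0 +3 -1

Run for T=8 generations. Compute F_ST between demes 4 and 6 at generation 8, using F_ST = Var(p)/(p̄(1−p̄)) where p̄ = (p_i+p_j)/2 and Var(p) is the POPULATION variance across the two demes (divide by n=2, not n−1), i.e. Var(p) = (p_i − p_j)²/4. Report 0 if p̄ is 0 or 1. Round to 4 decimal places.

t=0: k=[41 41 41 41 0 0 0 0 0 0]
t=1: x=[41.0000 41.0000 41.0000 35.4650 5.5350 0.0000 0.0000 0.0000 0.0000 0.0000] k=[41 41 41 36 4 0 0 0 0 0]
t=2: x=[41.0000 41.0000 40.3250 32.3550 7.7800 0.5400 0.0000 0.0000 0.0000 0.0000] k=[41 41 39 29 11 0 0 0 0 0]
t=3: x=[41.0000 40.7300 37.9200 27.9200 11.9450 1.4850 0.0000 0.0000 0.0000 0.0000] k=[41 39 37 27 10 4 0 0 0 0]
t=4: x=[40.7300 39.0000 35.9200 26.0550 11.4850 4.2700 0.5400 0.0000 0.0000 0.0000] k=[41 39 34 27 12 7 0 0 0 0]
t=5: x=[40.7300 38.5950 33.7300 25.9200 13.3500 6.7300 0.9450 0.0000 0.0000 0.0000] k=[40 41 37 28 11 8 4 0 0 0]
t=6: x=[40.1350 40.3250 36.3250 26.9200 12.8900 7.8650 4.0000 0.5400 0.0000 0.0000] k=[41 41 35 26 12 8 4 0 0 0]
t=7: x=[41.0000 40.1900 34.5950 25.3250 13.3500 8.0000 4.0000 0.5400 0.0000 0.0000] k=[41 41 36 28 15 10 6 0 0 0]
t=8: x=[41.0000 40.3250 35.5950 27.3250 16.0800 10.1350 5.7300 0.8100 0.0000 0.0000] k=[41 38 36 24 19 10 6 1 0 0]

0.1186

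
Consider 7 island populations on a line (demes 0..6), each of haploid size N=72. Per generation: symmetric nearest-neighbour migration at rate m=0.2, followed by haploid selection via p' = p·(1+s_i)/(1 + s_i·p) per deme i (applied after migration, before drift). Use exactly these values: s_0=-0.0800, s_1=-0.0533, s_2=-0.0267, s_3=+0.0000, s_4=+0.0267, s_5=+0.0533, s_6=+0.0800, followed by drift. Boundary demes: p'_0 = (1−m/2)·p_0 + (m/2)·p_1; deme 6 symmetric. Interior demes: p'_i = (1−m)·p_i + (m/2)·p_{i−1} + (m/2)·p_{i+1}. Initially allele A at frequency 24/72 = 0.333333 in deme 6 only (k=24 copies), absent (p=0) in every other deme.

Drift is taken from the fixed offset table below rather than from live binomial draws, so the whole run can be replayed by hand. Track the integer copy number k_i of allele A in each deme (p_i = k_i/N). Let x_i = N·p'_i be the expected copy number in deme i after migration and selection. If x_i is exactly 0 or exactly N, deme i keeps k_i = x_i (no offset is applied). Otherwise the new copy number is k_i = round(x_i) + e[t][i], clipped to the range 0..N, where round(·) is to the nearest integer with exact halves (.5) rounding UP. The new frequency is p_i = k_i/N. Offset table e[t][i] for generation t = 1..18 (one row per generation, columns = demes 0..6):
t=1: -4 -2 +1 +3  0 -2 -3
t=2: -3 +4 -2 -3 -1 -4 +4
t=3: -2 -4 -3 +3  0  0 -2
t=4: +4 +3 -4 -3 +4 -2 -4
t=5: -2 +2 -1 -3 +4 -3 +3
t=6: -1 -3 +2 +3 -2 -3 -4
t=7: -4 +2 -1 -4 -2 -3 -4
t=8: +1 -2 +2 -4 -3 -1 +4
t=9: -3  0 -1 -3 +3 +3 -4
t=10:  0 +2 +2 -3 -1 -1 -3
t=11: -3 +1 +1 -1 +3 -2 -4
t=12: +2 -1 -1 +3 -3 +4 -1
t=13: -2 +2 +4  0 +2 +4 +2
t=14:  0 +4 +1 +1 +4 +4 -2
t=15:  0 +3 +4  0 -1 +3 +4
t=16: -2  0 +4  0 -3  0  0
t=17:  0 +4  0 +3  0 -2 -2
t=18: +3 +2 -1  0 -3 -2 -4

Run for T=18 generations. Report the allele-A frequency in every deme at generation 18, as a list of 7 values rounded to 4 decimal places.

t=0: k=[0 0 0 0 0 0 24]
t=1: x=[0.0000 0.0000 0.0000 0.0000 0.0000 2.5234 22.7812] k=[0 0 0 0 0 1 20]
t=2: x=[0.0000 0.0000 0.0000 0.0000 0.1027 2.9431 19.1626] k=[0 0 0 0 0 0 23]
t=3: x=[0.0000 0.0000 0.0000 0.0000 0.0000 2.4185 21.8534] k=[0 0 0 0 0 2 20]
t=4: x=[0.0000 0.0000 0.0000 0.0000 0.2053 3.7818 19.2664] k=[0 0 0 0 4 2 15]
t=5: x=[0.0000 0.0000 0.0000 0.4000 3.4864 3.6770 14.5741] k=[0 0 0 0 7 1 18]
t=6: x=[0.0000 0.0000 0.0000 0.7000 5.8398 3.4674 17.2908] k=[0 0 0 4 4 0 13]
t=7: x=[0.0000 0.0000 0.3894 3.6000 3.6912 1.7884 12.4738] k=[0 0 0 0 2 0 8]
t=8: x=[0.0000 0.0000 0.0000 0.2000 1.6417 1.0525 7.7143] k=[0 0 0 0 0 0 12]
t=9: x=[0.0000 0.0000 0.0000 0.0000 0.0000 1.2628 11.5257] k=[0 0 0 0 0 4 8]
t=10: x=[0.0000 0.0000 0.0000 0.0000 0.4106 4.2008 8.1393] k=[0 0 0 0 0 3 5]
t=11: x=[0.0000 0.0000 0.0000 0.0000 0.3080 3.0480 5.1565] k=[0 0 0 0 3 1 1]
t=12: x=[0.0000 0.0000 0.0000 0.3000 2.5644 1.2628 1.0788] k=[0 0 0 3 0 5 0]
t=13: x=[0.0000 0.0000 0.2920 2.4000 0.8211 4.2008 0.5397] k=[0 0 4 2 3 8 3]
t=14: x=[0.0000 0.3788 3.3134 2.3000 3.4864 7.3351 3.7654] k=[0 4 4 3 7 11 2]
t=15: x=[0.3682 3.4172 3.8014 3.5000 7.1683 10.1442 3.1219] k=[0 6 8 4 6 13 7]
t=16: x=[0.5524 5.3236 7.2222 4.6000 6.6575 12.2178 8.1393] k=[0 5 11 5 4 12 8]
t=17: x=[0.4603 4.8465 9.5731 5.5000 5.0217 11.2854 8.9881] k=[0 9 10 9 5 9 7]
t=18: x=[0.8288 7.8104 9.5731 8.7000 5.9421 8.7930 7.7143] k=[4 10 9 9 3 7 4]

[0.0556, 0.1389, 0.1250, 0.1250, 0.0417, 0.0972, 0.0556]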